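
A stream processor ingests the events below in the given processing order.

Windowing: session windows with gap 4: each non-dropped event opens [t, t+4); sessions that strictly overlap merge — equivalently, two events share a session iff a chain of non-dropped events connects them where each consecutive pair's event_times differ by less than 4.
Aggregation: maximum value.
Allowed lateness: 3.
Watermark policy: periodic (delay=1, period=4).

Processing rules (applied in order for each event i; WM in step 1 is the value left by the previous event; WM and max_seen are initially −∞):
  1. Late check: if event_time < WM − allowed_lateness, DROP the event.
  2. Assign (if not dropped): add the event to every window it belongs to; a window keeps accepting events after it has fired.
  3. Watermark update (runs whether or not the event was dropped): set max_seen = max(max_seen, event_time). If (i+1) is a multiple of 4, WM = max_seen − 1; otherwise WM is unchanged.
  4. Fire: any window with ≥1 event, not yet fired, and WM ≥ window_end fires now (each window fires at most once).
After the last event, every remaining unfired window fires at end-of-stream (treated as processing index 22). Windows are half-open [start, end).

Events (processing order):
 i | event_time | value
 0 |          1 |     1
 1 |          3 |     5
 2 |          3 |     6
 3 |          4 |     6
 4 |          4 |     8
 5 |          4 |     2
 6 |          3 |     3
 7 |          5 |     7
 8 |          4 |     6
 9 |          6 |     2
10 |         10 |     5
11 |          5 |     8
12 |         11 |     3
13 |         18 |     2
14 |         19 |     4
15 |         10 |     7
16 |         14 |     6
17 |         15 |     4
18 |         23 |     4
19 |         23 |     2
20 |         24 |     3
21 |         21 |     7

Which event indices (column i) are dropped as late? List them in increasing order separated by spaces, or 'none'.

16

i=0 t=1 v=1: → [1,5); WM=−∞
i=1 t=3 v=5: → [1,7); WM=−∞
i=2 t=3 v=6: → [1,7); WM=−∞
i=3 t=4 v=6: → [1,8); WM=3
i=4 t=4 v=8: → [1,8); WM=3
i=5 t=4 v=2: → [1,8); WM=3
i=6 t=3 v=3: → [1,8); WM=3
i=7 t=5 v=7: → [1,9); WM=4
i=8 t=4 v=6: → [1,9); WM=4
i=9 t=6 v=2: → [1,10); WM=4
i=10 t=10 v=5: → [10,14); WM=4
i=11 t=5 v=8: → [1,10); WM=9
i=12 t=11 v=3: → [10,15); WM=9
i=13 t=18 v=2: → [18,22); WM=9
i=14 t=19 v=4: → [18,23); WM=9
i=15 t=10 v=7: → [10,15); WM=18
i=16 t=14 v=6: DROP (t<18-3); WM=18
i=17 t=15 v=4: → [15,23); WM=18
i=18 t=23 v=4: → [23,27); WM=18
i=19 t=23 v=2: → [23,27); WM=22
i=20 t=24 v=3: → [23,28); WM=22
i=21 t=21 v=7: → [15,28); WM=22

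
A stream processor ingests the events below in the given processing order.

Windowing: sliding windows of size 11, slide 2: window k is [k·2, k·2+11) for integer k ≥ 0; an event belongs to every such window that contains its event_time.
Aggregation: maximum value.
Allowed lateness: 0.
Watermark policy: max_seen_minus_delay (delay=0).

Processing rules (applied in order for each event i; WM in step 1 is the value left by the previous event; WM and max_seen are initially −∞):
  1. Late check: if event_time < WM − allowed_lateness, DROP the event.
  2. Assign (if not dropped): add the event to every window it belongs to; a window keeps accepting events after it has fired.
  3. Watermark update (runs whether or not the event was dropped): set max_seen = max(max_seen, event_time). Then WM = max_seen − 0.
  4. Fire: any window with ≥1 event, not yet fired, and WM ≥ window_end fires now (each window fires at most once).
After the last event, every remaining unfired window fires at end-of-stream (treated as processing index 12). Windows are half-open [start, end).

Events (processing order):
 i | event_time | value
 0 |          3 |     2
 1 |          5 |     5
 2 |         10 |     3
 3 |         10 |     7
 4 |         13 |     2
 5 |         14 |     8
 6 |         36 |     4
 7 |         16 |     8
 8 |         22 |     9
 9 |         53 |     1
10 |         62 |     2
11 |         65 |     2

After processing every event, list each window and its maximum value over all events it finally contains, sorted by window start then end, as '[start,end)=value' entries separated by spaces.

i=0 t=3 v=2: → [2,13),[0,11); WM=3
i=1 t=5 v=5: → [4,15),[2,13),[0,11); WM=5
i=2 t=10 v=3: → [10,21),[8,19),[6,17),[4,15),[2,13),[0,11); WM=10
i=3 t=10 v=7: → [10,21),[8,19),[6,17),[4,15),[2,13),[0,11); WM=10
i=4 t=13 v=2: → [12,23),[10,21),[8,19),[6,17),[4,15); WM=13; [0,11) fires=7 [2,13) fires=7
i=5 t=14 v=8: → [14,25),[12,23),[10,21),[8,19),[6,17),[4,15); WM=14
i=6 t=36 v=4: → [36,47),[34,45),[32,43),[30,41),[28,39),[26,37); WM=36; [4,15) fires=8 [6,17) fires=8 [8,19) fires=8 [10,21) fires=8 [12,23) fires=8 [14,25) fires=8
i=7 t=16 v=8: DROP (t<36-0); WM=36
i=8 t=22 v=9: DROP (t<36-0); WM=36
i=9 t=53 v=1: → [52,63),[50,61),[48,59),[46,57),[44,55); WM=53; [26,37) fires=4 [28,39) fires=4 [30,41) fires=4 [32,43) fires=4 [34,45) fires=4 [36,47) fires=4
i=10 t=62 v=2: → [62,73),[60,71),[58,69),[56,67),[54,65),[52,63); WM=62; [44,55) fires=1 [46,57) fires=1 [48,59) fires=1 [50,61) fires=1
i=11 t=65 v=2: → [64,75),[62,73),[60,71),[58,69),[56,67); WM=65; [52,63) fires=2 [54,65) fires=2

[0,11)=7 [2,13)=7 [4,15)=8 [6,17)=8 [8,19)=8 [10,21)=8 [12,23)=8 [14,25)=8 [26,37)=4 [28,39)=4 [30,41)=4 [32,43)=4 [34,45)=4 [36,47)=4 [44,55)=1 [46,57)=1 [48,59)=1 [50,61)=1 [52,63)=2 [54,65)=2 [56,67)=2 [58,69)=2 [60,71)=2 [62,73)=2 [64,75)=2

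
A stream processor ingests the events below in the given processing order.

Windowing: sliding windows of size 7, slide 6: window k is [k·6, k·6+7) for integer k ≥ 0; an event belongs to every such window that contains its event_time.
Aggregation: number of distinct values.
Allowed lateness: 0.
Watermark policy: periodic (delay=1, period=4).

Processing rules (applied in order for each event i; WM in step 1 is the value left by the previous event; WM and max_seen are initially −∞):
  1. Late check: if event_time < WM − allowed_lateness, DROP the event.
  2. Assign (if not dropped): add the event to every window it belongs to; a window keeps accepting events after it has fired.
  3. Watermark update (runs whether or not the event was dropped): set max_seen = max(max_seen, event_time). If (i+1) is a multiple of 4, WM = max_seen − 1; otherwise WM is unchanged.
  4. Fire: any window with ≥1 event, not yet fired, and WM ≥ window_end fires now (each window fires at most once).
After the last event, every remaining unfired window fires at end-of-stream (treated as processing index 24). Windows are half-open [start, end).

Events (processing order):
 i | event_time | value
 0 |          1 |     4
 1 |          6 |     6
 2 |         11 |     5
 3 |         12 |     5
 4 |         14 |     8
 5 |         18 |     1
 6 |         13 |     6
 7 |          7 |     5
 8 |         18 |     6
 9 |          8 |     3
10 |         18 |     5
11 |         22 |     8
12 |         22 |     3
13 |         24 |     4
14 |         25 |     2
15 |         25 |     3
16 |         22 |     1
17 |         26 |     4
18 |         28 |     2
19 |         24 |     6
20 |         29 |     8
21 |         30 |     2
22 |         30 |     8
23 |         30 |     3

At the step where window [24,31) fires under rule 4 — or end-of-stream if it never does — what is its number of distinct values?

i=0 t=1 v=4: → [0,7); WM=−∞
i=1 t=6 v=6: → [6,13),[0,7); WM=−∞
i=2 t=11 v=5: → [6,13); WM=−∞
i=3 t=12 v=5: → [12,19),[6,13); WM=11; [0,7) fires=2
i=4 t=14 v=8: → [12,19); WM=11
i=5 t=18 v=1: → [18,25),[12,19); WM=11
i=6 t=13 v=6: → [12,19); WM=11
i=7 t=7 v=5: DROP (t<11-0); WM=17; [6,13) fires=2
i=8 t=18 v=6: → [18,25),[12,19); WM=17
i=9 t=8 v=3: DROP (t<17-0); WM=17
i=10 t=18 v=5: → [18,25),[12,19); WM=17
i=11 t=22 v=8: → [18,25); WM=21; [12,19) fires=4
i=12 t=22 v=3: → [18,25); WM=21
i=13 t=24 v=4: → [24,31),[18,25); WM=21
i=14 t=25 v=2: → [24,31); WM=21
i=15 t=25 v=3: → [24,31); WM=24
i=16 t=22 v=1: DROP (t<24-0); WM=24
i=17 t=26 v=4: → [24,31); WM=24
i=18 t=28 v=2: → [24,31); WM=24
i=19 t=24 v=6: → [24,31),[18,25); WM=27; [18,25) fires=6
i=20 t=29 v=8: → [24,31); WM=27
i=21 t=30 v=2: → [30,37),[24,31); WM=27
i=22 t=30 v=8: → [30,37),[24,31); WM=27
i=23 t=30 v=3: → [30,37),[24,31); WM=29

5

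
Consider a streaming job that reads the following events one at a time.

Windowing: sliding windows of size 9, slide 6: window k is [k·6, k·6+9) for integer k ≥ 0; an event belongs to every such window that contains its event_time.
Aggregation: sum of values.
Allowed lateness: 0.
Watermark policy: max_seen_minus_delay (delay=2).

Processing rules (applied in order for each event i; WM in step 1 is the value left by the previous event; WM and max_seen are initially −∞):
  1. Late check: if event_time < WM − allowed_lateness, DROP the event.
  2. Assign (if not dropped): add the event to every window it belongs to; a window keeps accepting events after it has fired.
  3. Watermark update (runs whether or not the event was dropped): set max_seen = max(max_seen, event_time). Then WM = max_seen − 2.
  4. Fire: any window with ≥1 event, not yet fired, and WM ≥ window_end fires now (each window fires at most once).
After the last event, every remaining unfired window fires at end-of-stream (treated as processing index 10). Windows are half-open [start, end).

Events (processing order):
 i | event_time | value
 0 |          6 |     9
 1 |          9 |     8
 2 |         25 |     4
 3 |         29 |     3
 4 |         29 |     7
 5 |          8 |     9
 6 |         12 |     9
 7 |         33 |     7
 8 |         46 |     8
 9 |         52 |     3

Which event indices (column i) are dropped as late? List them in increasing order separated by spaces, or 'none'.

5 6

i=0 t=6 v=9: → [6,15),[0,9); WM=4
i=1 t=9 v=8: → [6,15); WM=7
i=2 t=25 v=4: → [24,33),[18,27); WM=23; [0,9) fires=9 [6,15) fires=17
i=3 t=29 v=3: → [24,33); WM=27; [18,27) fires=4
i=4 t=29 v=7: → [24,33); WM=27
i=5 t=8 v=9: DROP (t<27-0); WM=27
i=6 t=12 v=9: DROP (t<27-0); WM=27
i=7 t=33 v=7: → [30,39); WM=31
i=8 t=46 v=8: → [42,51); WM=44; [24,33) fires=14 [30,39) fires=7
i=9 t=52 v=3: → [48,57); WM=50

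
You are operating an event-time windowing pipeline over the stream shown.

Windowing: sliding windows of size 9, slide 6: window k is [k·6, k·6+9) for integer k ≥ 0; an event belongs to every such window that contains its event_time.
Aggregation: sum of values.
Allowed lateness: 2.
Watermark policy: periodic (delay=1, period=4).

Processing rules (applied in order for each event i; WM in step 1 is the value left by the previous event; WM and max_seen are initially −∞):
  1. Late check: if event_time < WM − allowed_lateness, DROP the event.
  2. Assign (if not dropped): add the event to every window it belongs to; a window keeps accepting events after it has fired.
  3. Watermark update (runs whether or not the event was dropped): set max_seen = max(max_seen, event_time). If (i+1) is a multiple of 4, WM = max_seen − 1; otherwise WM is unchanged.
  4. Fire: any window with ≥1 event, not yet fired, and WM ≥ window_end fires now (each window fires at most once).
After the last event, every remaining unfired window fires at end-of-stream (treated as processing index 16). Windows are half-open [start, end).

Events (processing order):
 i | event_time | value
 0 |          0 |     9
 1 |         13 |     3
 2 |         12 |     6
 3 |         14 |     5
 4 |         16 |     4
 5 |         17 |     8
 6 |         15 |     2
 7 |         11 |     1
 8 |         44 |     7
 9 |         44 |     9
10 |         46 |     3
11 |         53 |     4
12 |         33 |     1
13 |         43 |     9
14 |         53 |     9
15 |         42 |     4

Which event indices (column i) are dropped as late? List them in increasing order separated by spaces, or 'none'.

i=0 t=0 v=9: → [0,9); WM=−∞
i=1 t=13 v=3: → [12,21),[6,15); WM=−∞
i=2 t=12 v=6: → [12,21),[6,15); WM=−∞
i=3 t=14 v=5: → [12,21),[6,15); WM=13; [0,9) fires=9
i=4 t=16 v=4: → [12,21); WM=13
i=5 t=17 v=8: → [12,21); WM=13
i=6 t=15 v=2: → [12,21); WM=13
i=7 t=11 v=1: → [6,15); WM=16; [6,15) fires=15
i=8 t=44 v=7: → [42,51),[36,45); WM=16
i=9 t=44 v=9: → [42,51),[36,45); WM=16
i=10 t=46 v=3: → [42,51); WM=16
i=11 t=53 v=4: → [48,57); WM=52; [12,21) fires=28 [36,45) fires=16 [42,51) fires=19
i=12 t=33 v=1: DROP (t<52-2); WM=52
i=13 t=43 v=9: DROP (t<52-2); WM=52
i=14 t=53 v=9: → [48,57); WM=52
i=15 t=42 v=4: DROP (t<52-2); WM=52

12 13 15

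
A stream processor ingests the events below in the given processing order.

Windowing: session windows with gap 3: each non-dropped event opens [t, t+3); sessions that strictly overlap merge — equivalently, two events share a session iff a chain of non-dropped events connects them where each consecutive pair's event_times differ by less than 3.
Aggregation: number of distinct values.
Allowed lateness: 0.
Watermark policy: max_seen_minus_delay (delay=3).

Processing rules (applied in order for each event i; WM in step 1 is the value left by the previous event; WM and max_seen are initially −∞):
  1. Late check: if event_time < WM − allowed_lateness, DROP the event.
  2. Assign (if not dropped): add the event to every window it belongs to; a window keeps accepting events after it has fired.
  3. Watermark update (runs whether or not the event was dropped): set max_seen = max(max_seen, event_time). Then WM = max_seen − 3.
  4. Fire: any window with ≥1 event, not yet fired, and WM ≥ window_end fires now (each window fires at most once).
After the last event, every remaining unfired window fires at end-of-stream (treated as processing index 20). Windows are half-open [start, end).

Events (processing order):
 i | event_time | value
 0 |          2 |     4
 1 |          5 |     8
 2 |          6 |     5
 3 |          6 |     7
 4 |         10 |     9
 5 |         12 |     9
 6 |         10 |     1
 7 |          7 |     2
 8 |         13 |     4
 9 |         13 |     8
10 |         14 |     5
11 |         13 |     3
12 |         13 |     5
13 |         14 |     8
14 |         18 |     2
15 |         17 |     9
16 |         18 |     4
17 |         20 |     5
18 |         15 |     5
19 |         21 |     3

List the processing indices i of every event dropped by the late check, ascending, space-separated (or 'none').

i=0 t=2 v=4: → [2,5); WM=-1
i=1 t=5 v=8: → [5,8); WM=2
i=2 t=6 v=5: → [5,9); WM=3
i=3 t=6 v=7: → [5,9); WM=3
i=4 t=10 v=9: → [10,13); WM=7
i=5 t=12 v=9: → [10,15); WM=9
i=6 t=10 v=1: → [10,15); WM=9
i=7 t=7 v=2: DROP (t<9-0); WM=9
i=8 t=13 v=4: → [10,16); WM=10
i=9 t=13 v=8: → [10,16); WM=10
i=10 t=14 v=5: → [10,17); WM=11
i=11 t=13 v=3: → [10,17); WM=11
i=12 t=13 v=5: → [10,17); WM=11
i=13 t=14 v=8: → [10,17); WM=11
i=14 t=18 v=2: → [18,21); WM=15
i=15 t=17 v=9: → [17,21); WM=15
i=16 t=18 v=4: → [17,21); WM=15
i=17 t=20 v=5: → [17,23); WM=17
i=18 t=15 v=5: DROP (t<17-0); WM=17
i=19 t=21 v=3: → [17,24); WM=18

7 18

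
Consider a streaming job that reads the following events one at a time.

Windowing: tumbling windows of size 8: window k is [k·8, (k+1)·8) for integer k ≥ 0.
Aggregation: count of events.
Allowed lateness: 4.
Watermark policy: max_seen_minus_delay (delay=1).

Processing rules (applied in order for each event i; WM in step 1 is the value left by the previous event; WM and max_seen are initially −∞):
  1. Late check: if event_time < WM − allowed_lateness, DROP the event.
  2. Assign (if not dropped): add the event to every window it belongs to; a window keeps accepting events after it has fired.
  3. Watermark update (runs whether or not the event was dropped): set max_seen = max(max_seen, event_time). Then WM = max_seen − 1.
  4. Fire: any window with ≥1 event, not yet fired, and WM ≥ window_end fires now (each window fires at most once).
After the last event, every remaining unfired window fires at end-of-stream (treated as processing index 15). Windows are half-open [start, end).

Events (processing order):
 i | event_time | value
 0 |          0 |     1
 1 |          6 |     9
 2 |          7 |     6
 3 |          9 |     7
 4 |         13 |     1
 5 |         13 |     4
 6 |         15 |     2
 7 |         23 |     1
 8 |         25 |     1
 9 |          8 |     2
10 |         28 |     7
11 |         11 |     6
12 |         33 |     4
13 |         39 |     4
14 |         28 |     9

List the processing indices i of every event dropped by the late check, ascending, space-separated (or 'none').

i=0 t=0 v=1: → [0,8); WM=-1
i=1 t=6 v=9: → [0,8); WM=5
i=2 t=7 v=6: → [0,8); WM=6
i=3 t=9 v=7: → [8,16); WM=8; [0,8) fires=3
i=4 t=13 v=1: → [8,16); WM=12
i=5 t=13 v=4: → [8,16); WM=12
i=6 t=15 v=2: → [8,16); WM=14
i=7 t=23 v=1: → [16,24); WM=22; [8,16) fires=4
i=8 t=25 v=1: → [24,32); WM=24; [16,24) fires=1
i=9 t=8 v=2: DROP (t<24-4); WM=24
i=10 t=28 v=7: → [24,32); WM=27
i=11 t=11 v=6: DROP (t<27-4); WM=27
i=12 t=33 v=4: → [32,40); WM=32; [24,32) fires=2
i=13 t=39 v=4: → [32,40); WM=38
i=14 t=28 v=9: DROP (t<38-4); WM=38

9 11 14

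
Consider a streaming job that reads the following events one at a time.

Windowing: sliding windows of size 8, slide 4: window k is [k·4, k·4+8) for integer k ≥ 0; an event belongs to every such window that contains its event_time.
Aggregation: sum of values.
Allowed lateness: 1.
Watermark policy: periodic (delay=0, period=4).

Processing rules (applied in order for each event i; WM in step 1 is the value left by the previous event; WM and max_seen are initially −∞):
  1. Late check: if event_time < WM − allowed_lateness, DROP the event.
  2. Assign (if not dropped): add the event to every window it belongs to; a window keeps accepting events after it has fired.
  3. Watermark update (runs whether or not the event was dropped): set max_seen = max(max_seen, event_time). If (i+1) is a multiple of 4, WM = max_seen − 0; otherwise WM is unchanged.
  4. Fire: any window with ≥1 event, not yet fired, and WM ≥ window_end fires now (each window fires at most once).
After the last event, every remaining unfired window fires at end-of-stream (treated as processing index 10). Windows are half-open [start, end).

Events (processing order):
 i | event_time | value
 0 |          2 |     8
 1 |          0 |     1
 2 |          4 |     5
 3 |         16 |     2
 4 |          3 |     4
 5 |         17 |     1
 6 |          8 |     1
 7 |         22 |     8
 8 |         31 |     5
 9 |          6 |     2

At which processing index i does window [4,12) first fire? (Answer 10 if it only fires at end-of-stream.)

3

i=0 t=2 v=8: → [0,8); WM=−∞
i=1 t=0 v=1: → [0,8); WM=−∞
i=2 t=4 v=5: → [4,12),[0,8); WM=−∞
i=3 t=16 v=2: → [16,24),[12,20); WM=16; [0,8) fires=14 [4,12) fires=5
i=4 t=3 v=4: DROP (t<16-1); WM=16
i=5 t=17 v=1: → [16,24),[12,20); WM=16
i=6 t=8 v=1: DROP (t<16-1); WM=16
i=7 t=22 v=8: → [20,28),[16,24); WM=22; [12,20) fires=3
i=8 t=31 v=5: → [28,36),[24,32); WM=22
i=9 t=6 v=2: DROP (t<22-1); WM=22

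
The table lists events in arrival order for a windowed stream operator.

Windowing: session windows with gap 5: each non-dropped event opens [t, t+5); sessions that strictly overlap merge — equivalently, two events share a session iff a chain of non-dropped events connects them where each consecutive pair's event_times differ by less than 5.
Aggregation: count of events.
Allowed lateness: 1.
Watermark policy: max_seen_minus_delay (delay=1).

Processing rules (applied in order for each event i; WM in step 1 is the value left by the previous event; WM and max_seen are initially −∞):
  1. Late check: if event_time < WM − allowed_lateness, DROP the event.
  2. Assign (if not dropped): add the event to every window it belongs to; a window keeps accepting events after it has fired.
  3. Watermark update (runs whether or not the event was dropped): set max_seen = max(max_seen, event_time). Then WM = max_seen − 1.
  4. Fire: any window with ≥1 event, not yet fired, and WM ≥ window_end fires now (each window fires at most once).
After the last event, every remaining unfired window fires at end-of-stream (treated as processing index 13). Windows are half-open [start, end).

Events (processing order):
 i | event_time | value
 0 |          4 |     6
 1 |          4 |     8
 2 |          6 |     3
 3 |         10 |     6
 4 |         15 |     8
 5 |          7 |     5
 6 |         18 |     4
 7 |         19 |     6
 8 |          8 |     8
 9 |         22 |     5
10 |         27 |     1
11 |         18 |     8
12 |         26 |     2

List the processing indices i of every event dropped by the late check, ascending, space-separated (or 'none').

5 8 11

i=0 t=4 v=6: → [4,9); WM=3
i=1 t=4 v=8: → [4,9); WM=3
i=2 t=6 v=3: → [4,11); WM=5
i=3 t=10 v=6: → [4,15); WM=9
i=4 t=15 v=8: → [15,20); WM=14
i=5 t=7 v=5: DROP (t<14-1); WM=14
i=6 t=18 v=4: → [15,23); WM=17
i=7 t=19 v=6: → [15,24); WM=18
i=8 t=8 v=8: DROP (t<18-1); WM=18
i=9 t=22 v=5: → [15,27); WM=21
i=10 t=27 v=1: → [27,32); WM=26
i=11 t=18 v=8: DROP (t<26-1); WM=26
i=12 t=26 v=2: → [15,32); WM=26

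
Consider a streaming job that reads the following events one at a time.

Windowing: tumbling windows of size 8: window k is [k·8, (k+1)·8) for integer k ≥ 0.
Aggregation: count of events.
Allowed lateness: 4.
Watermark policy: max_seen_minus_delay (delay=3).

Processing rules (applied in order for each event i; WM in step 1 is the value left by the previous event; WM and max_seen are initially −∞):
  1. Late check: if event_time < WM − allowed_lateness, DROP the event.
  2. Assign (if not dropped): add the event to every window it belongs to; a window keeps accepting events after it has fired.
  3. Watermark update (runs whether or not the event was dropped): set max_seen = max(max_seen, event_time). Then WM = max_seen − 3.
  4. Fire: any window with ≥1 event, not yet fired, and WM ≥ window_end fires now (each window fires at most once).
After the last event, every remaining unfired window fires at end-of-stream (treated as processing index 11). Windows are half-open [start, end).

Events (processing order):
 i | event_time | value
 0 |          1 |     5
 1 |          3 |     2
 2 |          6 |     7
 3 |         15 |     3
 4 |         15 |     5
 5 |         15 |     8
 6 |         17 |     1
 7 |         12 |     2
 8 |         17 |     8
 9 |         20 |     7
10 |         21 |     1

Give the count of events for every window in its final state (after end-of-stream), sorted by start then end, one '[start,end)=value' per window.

i=0 t=1 v=5: → [0,8); WM=-2
i=1 t=3 v=2: → [0,8); WM=0
i=2 t=6 v=7: → [0,8); WM=3
i=3 t=15 v=3: → [8,16); WM=12; [0,8) fires=3
i=4 t=15 v=5: → [8,16); WM=12
i=5 t=15 v=8: → [8,16); WM=12
i=6 t=17 v=1: → [16,24); WM=14
i=7 t=12 v=2: → [8,16); WM=14
i=8 t=17 v=8: → [16,24); WM=14
i=9 t=20 v=7: → [16,24); WM=17; [8,16) fires=4
i=10 t=21 v=1: → [16,24); WM=18

[0,8)=3 [8,16)=4 [16,24)=4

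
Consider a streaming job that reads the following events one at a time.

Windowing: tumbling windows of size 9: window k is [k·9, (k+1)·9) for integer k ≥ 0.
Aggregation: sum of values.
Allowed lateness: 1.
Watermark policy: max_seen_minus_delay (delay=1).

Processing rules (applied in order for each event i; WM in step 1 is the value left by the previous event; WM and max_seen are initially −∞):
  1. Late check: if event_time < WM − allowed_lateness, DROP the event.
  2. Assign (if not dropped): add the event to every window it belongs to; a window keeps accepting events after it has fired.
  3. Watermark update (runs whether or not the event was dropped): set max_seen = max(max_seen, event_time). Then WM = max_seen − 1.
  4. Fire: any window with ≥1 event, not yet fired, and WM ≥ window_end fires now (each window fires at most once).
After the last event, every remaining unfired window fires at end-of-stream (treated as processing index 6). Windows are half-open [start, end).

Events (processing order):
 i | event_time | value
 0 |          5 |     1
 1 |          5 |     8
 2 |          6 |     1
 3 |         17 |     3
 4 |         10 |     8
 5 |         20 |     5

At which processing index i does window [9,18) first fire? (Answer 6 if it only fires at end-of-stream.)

5

i=0 t=5 v=1: → [0,9); WM=4
i=1 t=5 v=8: → [0,9); WM=4
i=2 t=6 v=1: → [0,9); WM=5
i=3 t=17 v=3: → [9,18); WM=16; [0,9) fires=10
i=4 t=10 v=8: DROP (t<16-1); WM=16
i=5 t=20 v=5: → [18,27); WM=19; [9,18) fires=3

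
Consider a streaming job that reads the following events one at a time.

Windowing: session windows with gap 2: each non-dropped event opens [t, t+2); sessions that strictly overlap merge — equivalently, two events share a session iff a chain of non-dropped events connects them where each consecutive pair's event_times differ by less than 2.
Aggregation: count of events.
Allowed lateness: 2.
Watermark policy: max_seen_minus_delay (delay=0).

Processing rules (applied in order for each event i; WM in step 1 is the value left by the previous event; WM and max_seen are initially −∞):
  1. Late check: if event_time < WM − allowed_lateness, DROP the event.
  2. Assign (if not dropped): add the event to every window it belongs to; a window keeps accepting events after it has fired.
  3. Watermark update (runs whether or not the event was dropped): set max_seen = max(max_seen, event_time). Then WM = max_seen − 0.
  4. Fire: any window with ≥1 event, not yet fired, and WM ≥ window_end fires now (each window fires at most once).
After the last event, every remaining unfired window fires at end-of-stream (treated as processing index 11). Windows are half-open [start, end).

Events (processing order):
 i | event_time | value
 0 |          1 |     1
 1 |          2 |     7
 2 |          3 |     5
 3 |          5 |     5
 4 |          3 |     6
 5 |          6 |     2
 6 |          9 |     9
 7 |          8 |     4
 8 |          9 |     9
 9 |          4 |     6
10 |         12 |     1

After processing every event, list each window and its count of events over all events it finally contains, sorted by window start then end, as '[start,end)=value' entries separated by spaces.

[1,5)=4 [5,8)=2 [8,11)=3 [12,14)=1

i=0 t=1 v=1: → [1,3); WM=1
i=1 t=2 v=7: → [1,4); WM=2
i=2 t=3 v=5: → [1,5); WM=3
i=3 t=5 v=5: → [5,7); WM=5
i=4 t=3 v=6: → [1,5); WM=5
i=5 t=6 v=2: → [5,8); WM=6
i=6 t=9 v=9: → [9,11); WM=9
i=7 t=8 v=4: → [8,11); WM=9
i=8 t=9 v=9: → [8,11); WM=9
i=9 t=4 v=6: DROP (t<9-2); WM=9
i=10 t=12 v=1: → [12,14); WM=12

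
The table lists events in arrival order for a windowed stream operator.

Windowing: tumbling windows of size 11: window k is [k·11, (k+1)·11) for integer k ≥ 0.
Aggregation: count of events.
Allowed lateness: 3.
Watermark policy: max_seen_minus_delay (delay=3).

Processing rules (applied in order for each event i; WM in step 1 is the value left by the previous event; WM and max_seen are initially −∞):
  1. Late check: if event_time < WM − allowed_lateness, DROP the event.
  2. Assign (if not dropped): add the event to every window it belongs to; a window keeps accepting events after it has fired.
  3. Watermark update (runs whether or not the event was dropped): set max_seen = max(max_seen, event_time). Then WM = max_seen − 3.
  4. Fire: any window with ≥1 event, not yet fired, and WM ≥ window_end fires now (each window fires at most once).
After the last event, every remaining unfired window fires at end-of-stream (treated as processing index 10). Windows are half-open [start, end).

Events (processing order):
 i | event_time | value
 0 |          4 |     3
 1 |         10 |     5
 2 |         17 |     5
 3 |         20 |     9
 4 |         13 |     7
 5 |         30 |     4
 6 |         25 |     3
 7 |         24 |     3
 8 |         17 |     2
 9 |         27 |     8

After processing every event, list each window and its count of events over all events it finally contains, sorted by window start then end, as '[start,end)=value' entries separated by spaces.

i=0 t=4 v=3: → [0,11); WM=1
i=1 t=10 v=5: → [0,11); WM=7
i=2 t=17 v=5: → [11,22); WM=14; [0,11) fires=2
i=3 t=20 v=9: → [11,22); WM=17
i=4 t=13 v=7: DROP (t<17-3); WM=17
i=5 t=30 v=4: → [22,33); WM=27; [11,22) fires=2
i=6 t=25 v=3: → [22,33); WM=27
i=7 t=24 v=3: → [22,33); WM=27
i=8 t=17 v=2: DROP (t<27-3); WM=27
i=9 t=27 v=8: → [22,33); WM=27

[0,11)=2 [11,22)=2 [22,33)=4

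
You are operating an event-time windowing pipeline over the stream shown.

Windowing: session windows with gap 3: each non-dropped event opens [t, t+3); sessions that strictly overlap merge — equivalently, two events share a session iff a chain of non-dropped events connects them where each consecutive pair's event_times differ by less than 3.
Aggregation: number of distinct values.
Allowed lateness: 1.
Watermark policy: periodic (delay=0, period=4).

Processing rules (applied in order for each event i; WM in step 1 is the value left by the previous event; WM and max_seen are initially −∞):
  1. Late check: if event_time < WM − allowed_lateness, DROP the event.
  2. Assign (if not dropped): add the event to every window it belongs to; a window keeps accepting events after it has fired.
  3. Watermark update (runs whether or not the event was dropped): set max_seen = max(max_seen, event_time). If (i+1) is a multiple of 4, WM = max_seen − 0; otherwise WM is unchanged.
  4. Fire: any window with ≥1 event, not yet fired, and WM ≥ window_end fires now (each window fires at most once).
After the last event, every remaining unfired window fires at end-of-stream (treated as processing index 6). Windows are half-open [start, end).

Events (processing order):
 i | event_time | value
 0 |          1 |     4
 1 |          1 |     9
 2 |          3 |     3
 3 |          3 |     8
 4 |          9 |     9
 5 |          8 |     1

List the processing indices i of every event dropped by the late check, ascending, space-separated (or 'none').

i=0 t=1 v=4: → [1,4); WM=−∞
i=1 t=1 v=9: → [1,4); WM=−∞
i=2 t=3 v=3: → [1,6); WM=−∞
i=3 t=3 v=8: → [1,6); WM=3
i=4 t=9 v=9: → [9,12); WM=3
i=5 t=8 v=1: → [8,12); WM=3

none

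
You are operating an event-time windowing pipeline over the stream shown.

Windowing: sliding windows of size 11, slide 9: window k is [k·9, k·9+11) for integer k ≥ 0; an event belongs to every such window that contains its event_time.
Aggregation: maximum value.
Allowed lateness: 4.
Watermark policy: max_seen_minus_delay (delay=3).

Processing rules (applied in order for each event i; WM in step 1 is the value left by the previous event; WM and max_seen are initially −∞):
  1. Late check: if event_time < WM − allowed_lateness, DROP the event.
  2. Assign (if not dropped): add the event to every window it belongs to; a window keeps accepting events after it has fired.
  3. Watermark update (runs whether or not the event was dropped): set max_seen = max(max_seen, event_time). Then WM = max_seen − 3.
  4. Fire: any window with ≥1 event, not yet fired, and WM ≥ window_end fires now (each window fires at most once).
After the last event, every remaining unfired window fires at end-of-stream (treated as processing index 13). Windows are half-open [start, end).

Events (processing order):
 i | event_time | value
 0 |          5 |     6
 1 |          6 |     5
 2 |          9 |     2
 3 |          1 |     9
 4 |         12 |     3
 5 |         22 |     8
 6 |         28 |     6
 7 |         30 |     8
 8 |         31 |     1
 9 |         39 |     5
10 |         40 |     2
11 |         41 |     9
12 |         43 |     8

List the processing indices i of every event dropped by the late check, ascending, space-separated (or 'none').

3

i=0 t=5 v=6: → [0,11); WM=2
i=1 t=6 v=5: → [0,11); WM=3
i=2 t=9 v=2: → [9,20),[0,11); WM=6
i=3 t=1 v=9: DROP (t<6-4); WM=6
i=4 t=12 v=3: → [9,20); WM=9
i=5 t=22 v=8: → [18,29); WM=19; [0,11) fires=6
i=6 t=28 v=6: → [27,38),[18,29); WM=25; [9,20) fires=3
i=7 t=30 v=8: → [27,38); WM=27
i=8 t=31 v=1: → [27,38); WM=28
i=9 t=39 v=5: → [36,47); WM=36; [18,29) fires=8
i=10 t=40 v=2: → [36,47); WM=37
i=11 t=41 v=9: → [36,47); WM=38; [27,38) fires=8
i=12 t=43 v=8: → [36,47); WM=40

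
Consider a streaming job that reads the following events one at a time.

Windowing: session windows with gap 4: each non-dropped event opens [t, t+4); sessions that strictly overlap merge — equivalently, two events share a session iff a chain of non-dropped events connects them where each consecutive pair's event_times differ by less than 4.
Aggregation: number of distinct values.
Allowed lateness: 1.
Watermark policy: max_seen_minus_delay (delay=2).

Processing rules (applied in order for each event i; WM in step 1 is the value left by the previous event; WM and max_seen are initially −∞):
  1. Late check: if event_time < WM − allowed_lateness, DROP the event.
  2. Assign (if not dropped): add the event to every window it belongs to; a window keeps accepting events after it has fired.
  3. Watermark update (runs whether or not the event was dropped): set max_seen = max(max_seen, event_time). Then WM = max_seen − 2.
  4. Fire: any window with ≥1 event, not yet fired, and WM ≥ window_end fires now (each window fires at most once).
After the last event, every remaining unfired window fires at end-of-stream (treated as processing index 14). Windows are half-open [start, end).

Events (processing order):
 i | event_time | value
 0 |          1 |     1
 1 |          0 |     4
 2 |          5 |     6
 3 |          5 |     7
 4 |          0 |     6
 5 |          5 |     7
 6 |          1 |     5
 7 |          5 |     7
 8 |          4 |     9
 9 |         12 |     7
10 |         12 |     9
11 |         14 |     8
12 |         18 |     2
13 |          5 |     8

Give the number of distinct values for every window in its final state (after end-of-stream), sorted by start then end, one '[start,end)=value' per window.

i=0 t=1 v=1: → [1,5); WM=-1
i=1 t=0 v=4: → [0,5); WM=-1
i=2 t=5 v=6: → [5,9); WM=3
i=3 t=5 v=7: → [5,9); WM=3
i=4 t=0 v=6: DROP (t<3-1); WM=3
i=5 t=5 v=7: → [5,9); WM=3
i=6 t=1 v=5: DROP (t<3-1); WM=3
i=7 t=5 v=7: → [5,9); WM=3
i=8 t=4 v=9: → [0,9); WM=3
i=9 t=12 v=7: → [12,16); WM=10
i=10 t=12 v=9: → [12,16); WM=10
i=11 t=14 v=8: → [12,18); WM=12
i=12 t=18 v=2: → [18,22); WM=16
i=13 t=5 v=8: DROP (t<16-1); WM=16

[0,9)=5 [12,18)=3 [18,22)=1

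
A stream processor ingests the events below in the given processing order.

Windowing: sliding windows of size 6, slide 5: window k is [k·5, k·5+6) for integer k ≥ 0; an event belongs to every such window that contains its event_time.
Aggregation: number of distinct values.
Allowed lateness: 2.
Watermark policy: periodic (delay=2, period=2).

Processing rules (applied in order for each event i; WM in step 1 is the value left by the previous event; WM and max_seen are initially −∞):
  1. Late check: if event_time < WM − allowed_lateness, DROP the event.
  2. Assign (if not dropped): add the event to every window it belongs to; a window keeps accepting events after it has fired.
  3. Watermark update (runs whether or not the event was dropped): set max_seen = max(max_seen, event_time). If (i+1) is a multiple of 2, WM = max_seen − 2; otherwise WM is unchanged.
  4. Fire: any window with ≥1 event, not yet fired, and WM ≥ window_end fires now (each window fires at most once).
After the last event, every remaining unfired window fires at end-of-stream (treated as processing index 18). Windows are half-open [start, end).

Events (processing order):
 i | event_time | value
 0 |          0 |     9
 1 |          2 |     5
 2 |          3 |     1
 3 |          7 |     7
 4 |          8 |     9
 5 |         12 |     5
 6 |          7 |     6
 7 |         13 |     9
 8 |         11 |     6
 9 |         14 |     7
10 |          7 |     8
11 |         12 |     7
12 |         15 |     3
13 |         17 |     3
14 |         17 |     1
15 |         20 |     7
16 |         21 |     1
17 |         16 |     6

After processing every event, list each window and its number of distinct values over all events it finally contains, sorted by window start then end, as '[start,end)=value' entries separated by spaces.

[0,6)=3 [5,11)=2 [10,16)=5 [15,21)=4 [20,26)=2

i=0 t=0 v=9: → [0,6); WM=−∞
i=1 t=2 v=5: → [0,6); WM=0
i=2 t=3 v=1: → [0,6); WM=0
i=3 t=7 v=7: → [5,11); WM=5
i=4 t=8 v=9: → [5,11); WM=5
i=5 t=12 v=5: → [10,16); WM=10; [0,6) fires=3
i=6 t=7 v=6: DROP (t<10-2); WM=10
i=7 t=13 v=9: → [10,16); WM=11; [5,11) fires=2
i=8 t=11 v=6: → [10,16); WM=11
i=9 t=14 v=7: → [10,16); WM=12
i=10 t=7 v=8: DROP (t<12-2); WM=12
i=11 t=12 v=7: → [10,16); WM=12
i=12 t=15 v=3: → [15,21),[10,16); WM=12
i=13 t=17 v=3: → [15,21); WM=15
i=14 t=17 v=1: → [15,21); WM=15
i=15 t=20 v=7: → [20,26),[15,21); WM=18; [10,16) fires=5
i=16 t=21 v=1: → [20,26); WM=18
i=17 t=16 v=6: → [15,21); WM=19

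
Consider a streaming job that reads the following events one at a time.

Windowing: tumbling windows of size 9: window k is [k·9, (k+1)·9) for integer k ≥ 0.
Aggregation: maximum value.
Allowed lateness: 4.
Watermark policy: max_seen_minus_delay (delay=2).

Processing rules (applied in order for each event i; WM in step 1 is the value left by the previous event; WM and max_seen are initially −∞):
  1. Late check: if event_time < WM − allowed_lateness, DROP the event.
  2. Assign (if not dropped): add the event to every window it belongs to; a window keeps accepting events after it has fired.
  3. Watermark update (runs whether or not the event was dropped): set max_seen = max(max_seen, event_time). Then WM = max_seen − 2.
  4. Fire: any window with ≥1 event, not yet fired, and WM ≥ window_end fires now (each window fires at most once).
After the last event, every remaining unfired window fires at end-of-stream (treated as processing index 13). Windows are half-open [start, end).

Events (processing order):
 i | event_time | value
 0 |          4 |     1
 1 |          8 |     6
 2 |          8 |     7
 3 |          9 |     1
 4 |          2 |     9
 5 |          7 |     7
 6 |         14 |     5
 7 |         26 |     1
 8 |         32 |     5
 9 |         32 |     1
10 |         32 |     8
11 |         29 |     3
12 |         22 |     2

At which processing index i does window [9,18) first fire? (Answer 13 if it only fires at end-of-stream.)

i=0 t=4 v=1: → [0,9); WM=2
i=1 t=8 v=6: → [0,9); WM=6
i=2 t=8 v=7: → [0,9); WM=6
i=3 t=9 v=1: → [9,18); WM=7
i=4 t=2 v=9: DROP (t<7-4); WM=7
i=5 t=7 v=7: → [0,9); WM=7
i=6 t=14 v=5: → [9,18); WM=12; [0,9) fires=7
i=7 t=26 v=1: → [18,27); WM=24; [9,18) fires=5
i=8 t=32 v=5: → [27,36); WM=30; [18,27) fires=1
i=9 t=32 v=1: → [27,36); WM=30
i=10 t=32 v=8: → [27,36); WM=30
i=11 t=29 v=3: → [27,36); WM=30
i=12 t=22 v=2: DROP (t<30-4); WM=30

7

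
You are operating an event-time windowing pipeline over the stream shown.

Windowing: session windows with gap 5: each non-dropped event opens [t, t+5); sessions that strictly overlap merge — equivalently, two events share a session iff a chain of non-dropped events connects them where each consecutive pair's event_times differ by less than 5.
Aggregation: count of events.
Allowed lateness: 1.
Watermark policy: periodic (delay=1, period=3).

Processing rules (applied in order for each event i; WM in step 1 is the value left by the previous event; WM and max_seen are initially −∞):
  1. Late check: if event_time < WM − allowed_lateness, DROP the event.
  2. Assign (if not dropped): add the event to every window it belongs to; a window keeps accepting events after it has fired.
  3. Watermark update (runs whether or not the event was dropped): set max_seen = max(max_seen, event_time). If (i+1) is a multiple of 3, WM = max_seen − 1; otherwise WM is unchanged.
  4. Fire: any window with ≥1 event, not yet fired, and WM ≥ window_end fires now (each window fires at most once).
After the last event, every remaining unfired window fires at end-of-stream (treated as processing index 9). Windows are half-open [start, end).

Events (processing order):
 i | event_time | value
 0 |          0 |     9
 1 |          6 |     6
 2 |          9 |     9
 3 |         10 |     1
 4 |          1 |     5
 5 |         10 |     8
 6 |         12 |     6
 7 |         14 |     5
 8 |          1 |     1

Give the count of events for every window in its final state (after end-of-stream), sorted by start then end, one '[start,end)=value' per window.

[0,5)=1 [6,19)=6

i=0 t=0 v=9: → [0,5); WM=−∞
i=1 t=6 v=6: → [6,11); WM=−∞
i=2 t=9 v=9: → [6,14); WM=8
i=3 t=10 v=1: → [6,15); WM=8
i=4 t=1 v=5: DROP (t<8-1); WM=8
i=5 t=10 v=8: → [6,15); WM=9
i=6 t=12 v=6: → [6,17); WM=9
i=7 t=14 v=5: → [6,19); WM=9
i=8 t=1 v=1: DROP (t<9-1); WM=13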